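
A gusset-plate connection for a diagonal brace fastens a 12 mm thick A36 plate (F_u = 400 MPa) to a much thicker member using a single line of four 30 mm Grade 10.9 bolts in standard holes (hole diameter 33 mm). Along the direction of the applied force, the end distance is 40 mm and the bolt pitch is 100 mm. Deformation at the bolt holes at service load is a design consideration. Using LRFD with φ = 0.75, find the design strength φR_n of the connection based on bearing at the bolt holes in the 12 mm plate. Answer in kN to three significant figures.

Per bolt r_n = 1.2 l_c t F_u ≤ 2.4 d t F_u; upper limit = 2.4 × 30 × 12 × 400 / 1000 = 345.6 kN.
Edge bolt: l_c = 40 − 33/2 = 23.5 mm → 1.2 × 23.5 × 12 × 400 / 1000 = 135.4 → r_n = 135.4 kN.
Interior bolts: l_c = 100 − 33 = 67 mm → 1.2 × 67 × 12 × 400 / 1000 = 385.9 → r_n = 345.6 kN.
R_n = 1 × 135.4 + 3 × 345.6 = 1172 kN.
Design strength φR_n = 0.75 × 1172 = 879 kN.

879 kN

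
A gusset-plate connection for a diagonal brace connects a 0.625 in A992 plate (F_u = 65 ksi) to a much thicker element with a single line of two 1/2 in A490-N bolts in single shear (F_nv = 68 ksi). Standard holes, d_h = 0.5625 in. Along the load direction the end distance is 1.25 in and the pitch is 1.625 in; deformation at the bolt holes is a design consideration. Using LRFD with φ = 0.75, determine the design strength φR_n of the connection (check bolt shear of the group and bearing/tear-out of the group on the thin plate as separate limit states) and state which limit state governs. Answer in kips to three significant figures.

Bolt shear: A_b = π·0.5²/4 = 0.1963 in²; R_n = 68 × 0.1963 × 2 × 1 = 26.7 kips → 0.75 × 26.7 = 20 kips.
Bearing (1.2 l_c t F_u ≤ 2.4 d t F_u): upper limit = 2.4·0.5·0.625·65 = 48.75 kips.
  Edge l_c = 1.25 − 0.5625/2 = 0.9688 → r_n = 47.23 kips; interior l_c = 1.625 − 0.5625 = 1.062 → r_n = 48.75 kips.
  R_n,bearing = 1·47.23 + 1·48.75 = 95.98 kips → 0.75 × 95.98 = 72 kips.
Bolt shear governs: 20 kips.

20 kips (bolt shear governs)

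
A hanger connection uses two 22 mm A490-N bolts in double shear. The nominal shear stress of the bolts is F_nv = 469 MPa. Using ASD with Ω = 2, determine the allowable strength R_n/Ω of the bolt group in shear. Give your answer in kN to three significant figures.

357 kN

A_b = π × 22² / 4 = 380.1 mm².
R_n = F_nv · A_b · n · n_s = 469 × 380.1 × 2 × 2 / 1000 = 713.1 kN.
Allowable strength R_n/Ω = 713.1 / 2 = 357 kN.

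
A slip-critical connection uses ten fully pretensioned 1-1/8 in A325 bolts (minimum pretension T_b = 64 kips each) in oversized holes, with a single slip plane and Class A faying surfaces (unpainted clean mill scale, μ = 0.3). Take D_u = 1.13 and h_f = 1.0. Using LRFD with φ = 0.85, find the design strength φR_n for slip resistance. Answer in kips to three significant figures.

184 kips

R_n = μ · D_u · h_f · T_b · n_s · n_b = 0.3 × 1.13 × 1.0 × 64 × 1 × 10 = 217 kips.
Design strength φR_n = 0.85 × 217 = 184 kips.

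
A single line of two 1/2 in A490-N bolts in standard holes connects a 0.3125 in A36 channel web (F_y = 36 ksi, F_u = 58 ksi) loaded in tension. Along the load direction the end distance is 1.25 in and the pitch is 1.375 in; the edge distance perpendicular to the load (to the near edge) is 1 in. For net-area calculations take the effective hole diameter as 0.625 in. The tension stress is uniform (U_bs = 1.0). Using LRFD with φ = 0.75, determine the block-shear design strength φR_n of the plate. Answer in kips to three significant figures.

Shear plane L_v = 1.25 + 1·1.375 = 2.625 in; A_gv = 2.625 × 0.3125 = 0.8203 in².
A_nv = (2.625 − 1.5·0.625) × 0.3125 = 0.5273 in².
A_nt = (1 − 0.5·0.625) × 0.3125 = 0.2148 in².
0.6 F_u A_nv = 18.35 kips; 0.6 F_y A_gv = 17.72 kips → shear yielding governs the shear term.
R_n = 17.72 + 1.0 × 58 × 0.2148 = 30.18 kips.
Design strength φR_n = 0.75 × 30.18 = 22.6 kips.

22.6 kips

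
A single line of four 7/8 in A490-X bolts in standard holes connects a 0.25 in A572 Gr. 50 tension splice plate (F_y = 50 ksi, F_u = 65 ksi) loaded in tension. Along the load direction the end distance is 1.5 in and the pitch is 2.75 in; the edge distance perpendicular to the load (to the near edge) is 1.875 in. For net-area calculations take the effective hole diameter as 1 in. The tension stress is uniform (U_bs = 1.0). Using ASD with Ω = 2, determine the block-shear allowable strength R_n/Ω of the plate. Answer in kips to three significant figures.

41.6 kips

Shear plane L_v = 1.5 + 3·2.75 = 9.75 in; A_gv = 9.75 × 0.25 = 2.438 in².
A_nv = (9.75 − 3.5·1) × 0.25 = 1.562 in².
A_nt = (1.875 − 0.5·1) × 0.25 = 0.3438 in².
0.6 F_u A_nv = 60.94 kips; 0.6 F_y A_gv = 73.12 kips → shear rupture governs the shear term.
R_n = 60.94 + 1.0 × 65 × 0.3438 = 83.28 kips.
Allowable strength R_n/Ω = 83.28 / 2 = 41.6 kips.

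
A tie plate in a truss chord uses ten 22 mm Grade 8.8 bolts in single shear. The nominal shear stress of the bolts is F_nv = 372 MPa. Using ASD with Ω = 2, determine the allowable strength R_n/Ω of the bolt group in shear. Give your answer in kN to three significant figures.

707 kN

A_b = π × 22² / 4 = 380.1 mm².
R_n = F_nv · A_b · n · n_s = 372 × 380.1 × 10 × 1 / 1000 = 1414 kN.
Allowable strength R_n/Ω = 1414 / 2 = 707 kN.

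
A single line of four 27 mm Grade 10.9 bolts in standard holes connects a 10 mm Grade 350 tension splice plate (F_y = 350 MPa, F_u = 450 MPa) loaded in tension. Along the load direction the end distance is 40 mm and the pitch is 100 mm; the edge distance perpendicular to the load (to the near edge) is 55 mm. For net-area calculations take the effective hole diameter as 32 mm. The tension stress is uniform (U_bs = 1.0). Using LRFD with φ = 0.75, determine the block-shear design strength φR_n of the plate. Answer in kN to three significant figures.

Shear plane L_v = 40 + 3·100 = 340 mm; A_gv = 340 × 10 = 3400 mm².
A_nv = (340 − 3.5·32) × 10 = 2280 mm².
A_nt = (55 − 0.5·32) × 10 = 390 mm².
0.6 F_u A_nv = 615.6 kN; 0.6 F_y A_gv = 714 kN → shear rupture governs the shear term.
R_n = 615.6 + 1.0 × 450 × 390 / 1000 = 791.1 kN.
Design strength φR_n = 0.75 × 791.1 = 593 kN.

593 kN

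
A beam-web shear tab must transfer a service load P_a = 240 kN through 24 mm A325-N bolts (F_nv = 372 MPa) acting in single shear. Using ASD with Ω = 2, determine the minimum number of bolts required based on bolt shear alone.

3 bolts

A_b = π·24²/4 = 452.4 mm².
Per-bolt allowable strength R_n/Ω = 372 × 452.4 × 1 / 1000 / 2 = 84.14 kN.
n ≥ 240 / 84.14 = 2.852 → use 3 bolts.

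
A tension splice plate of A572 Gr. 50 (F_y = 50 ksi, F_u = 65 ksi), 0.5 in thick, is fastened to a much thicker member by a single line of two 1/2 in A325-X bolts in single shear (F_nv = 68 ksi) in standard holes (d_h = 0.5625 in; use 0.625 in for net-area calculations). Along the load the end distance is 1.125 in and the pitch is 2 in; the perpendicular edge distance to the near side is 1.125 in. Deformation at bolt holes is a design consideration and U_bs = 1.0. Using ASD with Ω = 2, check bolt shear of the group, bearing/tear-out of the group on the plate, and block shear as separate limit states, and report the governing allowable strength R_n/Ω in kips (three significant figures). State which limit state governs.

13.4 kips (bolt shear governs)

Bolt shear: A_b = π·0.5²/4 = 0.1963 in²; R_n = 68 × 0.1963 × 2 × 1 = 26.7 kips → 26.7 / 2 = 13.4 kips.
Bearing: edge l_c = 0.8438, r_n = 32.91 kips; interior l_c = 1.438, r_n = 39 kips; R_n = 32.91 + 1·39 = 71.91 kips → 36 kips.
Block shear: A_gv = 1.562, A_nv = 1.094, A_nt = 0.4062 in²; R_n = min(0.6F_uA_nv, 0.6F_yA_gv) + U_bs·F_u·A_nt = 69.06 kips → 34.5 kips.
Bolt shear governs: 13.4 kips.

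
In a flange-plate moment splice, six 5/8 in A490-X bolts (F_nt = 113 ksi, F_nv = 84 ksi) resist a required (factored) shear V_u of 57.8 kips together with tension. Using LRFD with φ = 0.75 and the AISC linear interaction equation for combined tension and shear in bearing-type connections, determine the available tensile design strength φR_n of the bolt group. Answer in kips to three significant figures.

125 kips

A_b = π·0.625²/4 = 0.3068 in²; f_rv = 57.8 / (6 × 0.3068) = 31.4 ksi.
F'_nt = 1.3 F_nt − (F_nt / φF_nv) f_rv = 1.3·113 − (113/(0.75·84))·31.4 = 90.58 ksi, capped at F_nt → F'_nt = 90.58 ksi.
R_n = F'_nt · A_b · n = 90.58 × 0.3068 × 6 = 166.7 kips.
Design strength φR_n = 0.75 × 166.7 = 125 kips.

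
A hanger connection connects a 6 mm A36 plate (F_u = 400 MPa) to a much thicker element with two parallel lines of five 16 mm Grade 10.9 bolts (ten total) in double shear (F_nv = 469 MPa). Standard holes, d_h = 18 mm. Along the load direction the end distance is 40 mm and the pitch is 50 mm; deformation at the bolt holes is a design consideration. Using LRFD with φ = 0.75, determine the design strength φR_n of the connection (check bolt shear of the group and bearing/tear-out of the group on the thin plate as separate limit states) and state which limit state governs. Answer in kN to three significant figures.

Bolt shear: A_b = π·16²/4 = 201.1 mm²; R_n = 469 × 201.1 × 10 × 2 / 1000 = 1886 kN → 0.75 × 1886 = 1410 kN.
Bearing (1.2 l_c t F_u ≤ 2.4 d t F_u): upper limit = 2.4·16·6·400 / 1000 = 92.16 kN.
  Edge l_c = 40 − 18/2 = 31 → r_n = 89.28 kN; interior l_c = 50 − 18 = 32 → r_n = 92.16 kN.
  R_n,bearing = 2·89.28 + 8·92.16 = 915.8 kN → 0.75 × 915.8 = 687 kN.
Bearing governs: 687 kN.

687 kN (bearing governs)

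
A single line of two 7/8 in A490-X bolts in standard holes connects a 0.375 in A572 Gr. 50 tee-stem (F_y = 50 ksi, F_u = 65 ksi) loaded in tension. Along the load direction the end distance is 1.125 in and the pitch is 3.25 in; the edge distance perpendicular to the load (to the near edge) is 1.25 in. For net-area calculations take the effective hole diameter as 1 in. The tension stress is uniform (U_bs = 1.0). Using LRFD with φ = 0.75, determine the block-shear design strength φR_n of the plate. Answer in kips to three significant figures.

Shear plane L_v = 1.125 + 1·3.25 = 4.375 in; A_gv = 4.375 × 0.375 = 1.641 in².
A_nv = (4.375 − 1.5·1) × 0.375 = 1.078 in².
A_nt = (1.25 − 0.5·1) × 0.375 = 0.2812 in².
0.6 F_u A_nv = 42.05 kips; 0.6 F_y A_gv = 49.22 kips → shear rupture governs the shear term.
R_n = 42.05 + 1.0 × 65 × 0.2812 = 60.33 kips.
Design strength φR_n = 0.75 × 60.33 = 45.2 kips.

45.2 kips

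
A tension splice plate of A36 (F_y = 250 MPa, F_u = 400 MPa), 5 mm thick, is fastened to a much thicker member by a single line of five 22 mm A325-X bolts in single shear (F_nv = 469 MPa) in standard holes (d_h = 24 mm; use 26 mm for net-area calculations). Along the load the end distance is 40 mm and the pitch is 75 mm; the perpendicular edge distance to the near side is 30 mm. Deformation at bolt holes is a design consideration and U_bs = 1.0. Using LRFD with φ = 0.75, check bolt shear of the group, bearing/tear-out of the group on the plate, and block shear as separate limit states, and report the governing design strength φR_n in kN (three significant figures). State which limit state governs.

Bolt shear: A_b = π·22²/4 = 380.1 mm²; R_n = 469 × 380.1 × 5 × 1 / 1000 = 891.4 kN → 0.75 × 891.4 = 669 kN.
Bearing: edge l_c = 28, r_n = 67.2 kN; interior l_c = 51, r_n = 105.6 kN; R_n = 67.2 + 4·105.6 = 489.6 kN → 367 kN.
Block shear: A_gv = 1700, A_nv = 1115, A_nt = 85 mm²; R_n = min(0.6F_uA_nv, 0.6F_yA_gv) + U_bs·F_u·A_nt = 289 kN → 217 kN.
Block shear governs: 217 kN.

217 kN (block shear governs)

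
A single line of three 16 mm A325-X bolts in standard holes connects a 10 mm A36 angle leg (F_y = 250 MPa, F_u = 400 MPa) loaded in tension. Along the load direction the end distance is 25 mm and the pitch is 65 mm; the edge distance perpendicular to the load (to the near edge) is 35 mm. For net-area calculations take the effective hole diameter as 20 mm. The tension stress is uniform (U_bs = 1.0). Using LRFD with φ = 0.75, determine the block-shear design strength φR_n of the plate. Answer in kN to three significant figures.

Shear plane L_v = 25 + 2·65 = 155 mm; A_gv = 155 × 10 = 1550 mm².
A_nv = (155 − 2.5·20) × 10 = 1050 mm².
A_nt = (35 − 0.5·20) × 10 = 250 mm².
0.6 F_u A_nv = 252 kN; 0.6 F_y A_gv = 232.5 kN → shear yielding governs the shear term.
R_n = 232.5 + 1.0 × 400 × 250 / 1000 = 332.5 kN.
Design strength φR_n = 0.75 × 332.5 = 249 kN.

249 kN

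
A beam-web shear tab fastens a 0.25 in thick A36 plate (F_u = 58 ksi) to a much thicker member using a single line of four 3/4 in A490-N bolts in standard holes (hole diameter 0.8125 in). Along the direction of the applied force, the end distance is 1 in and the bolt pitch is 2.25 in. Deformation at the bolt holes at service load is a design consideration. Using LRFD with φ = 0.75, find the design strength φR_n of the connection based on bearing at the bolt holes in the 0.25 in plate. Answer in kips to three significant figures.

64 kips

Per bolt r_n = 1.2 l_c t F_u ≤ 2.4 d t F_u; upper limit = 2.4 × 0.75 × 0.25 × 58 = 26.1 kips.
Edge bolt: l_c = 1 − 0.8125/2 = 0.5938 in → 1.2 × 0.5938 × 0.25 × 58 = 10.33 → r_n = 10.33 kips.
Interior bolts: l_c = 2.25 − 0.8125 = 1.438 in → 1.2 × 1.438 × 0.25 × 58 = 25.01 → r_n = 25.01 kips.
R_n = 1 × 10.33 + 3 × 25.01 = 85.37 kips.
Design strength φR_n = 0.75 × 85.37 = 64 kips.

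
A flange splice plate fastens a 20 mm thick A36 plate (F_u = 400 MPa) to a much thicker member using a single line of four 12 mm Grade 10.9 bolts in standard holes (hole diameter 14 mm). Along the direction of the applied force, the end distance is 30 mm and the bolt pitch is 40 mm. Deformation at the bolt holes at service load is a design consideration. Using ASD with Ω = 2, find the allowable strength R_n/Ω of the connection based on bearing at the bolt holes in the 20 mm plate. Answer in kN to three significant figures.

456 kN

Per bolt r_n = 1.2 l_c t F_u ≤ 2.4 d t F_u; upper limit = 2.4 × 12 × 20 × 400 / 1000 = 230.4 kN.
Edge bolt: l_c = 30 − 14/2 = 23 mm → 1.2 × 23 × 20 × 400 / 1000 = 220.8 → r_n = 220.8 kN.
Interior bolts: l_c = 40 − 14 = 26 mm → 1.2 × 26 × 20 × 400 / 1000 = 249.6 → r_n = 230.4 kN.
R_n = 1 × 220.8 + 3 × 230.4 = 912 kN.
Allowable strength R_n/Ω = 912 / 2 = 456 kN.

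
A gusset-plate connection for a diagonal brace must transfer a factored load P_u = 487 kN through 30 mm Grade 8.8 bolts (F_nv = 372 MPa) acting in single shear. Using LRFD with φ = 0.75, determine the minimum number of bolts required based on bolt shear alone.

3 bolts

A_b = π·30²/4 = 706.9 mm².
Per-bolt design strength φR_n = 0.75 × 372 × 706.9 × 1 / 1000 = 197.2 kN.
n ≥ 487 / 197.2 = 2.469 → use 3 bolts.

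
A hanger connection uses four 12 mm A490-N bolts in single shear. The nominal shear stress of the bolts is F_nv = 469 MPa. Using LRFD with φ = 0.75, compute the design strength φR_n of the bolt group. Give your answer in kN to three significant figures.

159 kN

A_b = π × 12² / 4 = 113.1 mm².
R_n = F_nv · A_b · n · n_s = 469 × 113.1 × 4 × 1 / 1000 = 212.2 kN.
Design strength φR_n = 0.75 × 212.2 = 159 kN.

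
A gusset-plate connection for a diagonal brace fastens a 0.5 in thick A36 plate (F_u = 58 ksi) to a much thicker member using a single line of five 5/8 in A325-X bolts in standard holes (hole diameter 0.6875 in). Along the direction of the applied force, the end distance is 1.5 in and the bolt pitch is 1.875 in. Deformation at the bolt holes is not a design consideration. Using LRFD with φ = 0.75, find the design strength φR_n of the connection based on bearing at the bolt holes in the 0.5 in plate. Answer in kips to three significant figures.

Per bolt r_n = 1.5 l_c t F_u ≤ 3.0 d t F_u; upper limit = 3.0 × 0.625 × 0.5 × 58 = 54.38 kips.
Edge bolt: l_c = 1.5 − 0.6875/2 = 1.156 in → 1.5 × 1.156 × 0.5 × 58 = 50.3 → r_n = 50.3 kips.
Interior bolts: l_c = 1.875 − 0.6875 = 1.188 in → 1.5 × 1.188 × 0.5 × 58 = 51.66 → r_n = 51.66 kips.
R_n = 1 × 50.3 + 4 × 51.66 = 256.9 kips.
Design strength φR_n = 0.75 × 256.9 = 193 kips.

193 kips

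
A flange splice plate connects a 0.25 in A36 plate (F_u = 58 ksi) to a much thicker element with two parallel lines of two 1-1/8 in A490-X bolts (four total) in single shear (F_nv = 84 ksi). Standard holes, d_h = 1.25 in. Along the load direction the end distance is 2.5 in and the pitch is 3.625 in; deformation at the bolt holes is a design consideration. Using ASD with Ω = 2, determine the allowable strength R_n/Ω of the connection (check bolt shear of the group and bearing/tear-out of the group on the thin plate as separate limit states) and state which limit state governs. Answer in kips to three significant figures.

71.8 kips (bearing governs)

Bolt shear: A_b = π·1.125²/4 = 0.994 in²; R_n = 84 × 0.994 × 4 × 1 = 334 kips → 334 / 2 = 167 kips.
Bearing (1.2 l_c t F_u ≤ 2.4 d t F_u): upper limit = 2.4·1.125·0.25·58 = 39.15 kips.
  Edge l_c = 2.5 − 1.25/2 = 1.875 → r_n = 32.62 kips; interior l_c = 3.625 − 1.25 = 2.375 → r_n = 39.15 kips.
  R_n,bearing = 2·32.62 + 2·39.15 = 143.6 kips → 143.6 / 2 = 71.8 kips.
Bearing governs: 71.8 kips.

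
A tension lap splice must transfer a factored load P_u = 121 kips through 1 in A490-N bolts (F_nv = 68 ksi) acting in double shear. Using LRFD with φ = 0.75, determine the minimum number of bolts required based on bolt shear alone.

A_b = π·1²/4 = 0.7854 in².
Per-bolt design strength φR_n = 0.75 × 68 × 0.7854 × 2 = 80.11 kips.
n ≥ 121 / 80.11 = 1.51 → use 2 bolts.

2 bolts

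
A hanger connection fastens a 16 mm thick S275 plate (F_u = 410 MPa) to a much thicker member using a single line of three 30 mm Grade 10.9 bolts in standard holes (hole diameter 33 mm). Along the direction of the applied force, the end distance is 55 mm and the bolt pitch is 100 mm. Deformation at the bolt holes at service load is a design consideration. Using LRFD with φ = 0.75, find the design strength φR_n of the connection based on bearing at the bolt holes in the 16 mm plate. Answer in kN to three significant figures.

Per bolt r_n = 1.2 l_c t F_u ≤ 2.4 d t F_u; upper limit = 2.4 × 30 × 16 × 410 / 1000 = 472.3 kN.
Edge bolt: l_c = 55 − 33/2 = 38.5 mm → 1.2 × 38.5 × 16 × 410 / 1000 = 303.1 → r_n = 303.1 kN.
Interior bolts: l_c = 100 − 33 = 67 mm → 1.2 × 67 × 16 × 410 / 1000 = 527.4 → r_n = 472.3 kN.
R_n = 1 × 303.1 + 2 × 472.3 = 1248 kN.
Design strength φR_n = 0.75 × 1248 = 936 kN.

936 kN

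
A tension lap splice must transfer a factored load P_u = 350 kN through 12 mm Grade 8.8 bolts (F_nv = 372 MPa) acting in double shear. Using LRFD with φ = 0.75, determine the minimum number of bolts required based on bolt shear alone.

6 bolts

A_b = π·12²/4 = 113.1 mm².
Per-bolt design strength φR_n = 0.75 × 372 × 113.1 × 2 / 1000 = 63.11 kN.
n ≥ 350 / 63.11 = 5.546 → use 6 bolts.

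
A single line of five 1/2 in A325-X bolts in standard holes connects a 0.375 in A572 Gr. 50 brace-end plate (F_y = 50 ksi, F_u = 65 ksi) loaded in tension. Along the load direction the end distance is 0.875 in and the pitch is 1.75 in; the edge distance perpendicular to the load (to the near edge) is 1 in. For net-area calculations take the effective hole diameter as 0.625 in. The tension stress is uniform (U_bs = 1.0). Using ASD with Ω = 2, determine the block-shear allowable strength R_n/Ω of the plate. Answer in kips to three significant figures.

Shear plane L_v = 0.875 + 4·1.75 = 7.875 in; A_gv = 7.875 × 0.375 = 2.953 in².
A_nv = (7.875 − 4.5·0.625) × 0.375 = 1.898 in².
A_nt = (1 − 0.5·0.625) × 0.375 = 0.2578 in².
0.6 F_u A_nv = 74.04 kips; 0.6 F_y A_gv = 88.59 kips → shear rupture governs the shear term.
R_n = 74.04 + 1.0 × 65 × 0.2578 = 90.8 kips.
Allowable strength R_n/Ω = 90.8 / 2 = 45.4 kips.

45.4 kips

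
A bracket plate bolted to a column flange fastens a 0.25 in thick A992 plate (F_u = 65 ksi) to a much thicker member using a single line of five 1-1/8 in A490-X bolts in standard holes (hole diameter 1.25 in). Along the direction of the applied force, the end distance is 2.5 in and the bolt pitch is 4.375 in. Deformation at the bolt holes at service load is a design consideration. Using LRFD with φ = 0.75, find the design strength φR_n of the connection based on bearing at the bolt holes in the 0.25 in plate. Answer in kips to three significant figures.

159 kips

Per bolt r_n = 1.2 l_c t F_u ≤ 2.4 d t F_u; upper limit = 2.4 × 1.125 × 0.25 × 65 = 43.87 kips.
Edge bolt: l_c = 2.5 − 1.25/2 = 1.875 in → 1.2 × 1.875 × 0.25 × 65 = 36.56 → r_n = 36.56 kips.
Interior bolts: l_c = 4.375 − 1.25 = 3.125 in → 1.2 × 3.125 × 0.25 × 65 = 60.94 → r_n = 43.87 kips.
R_n = 1 × 36.56 + 4 × 43.87 = 212.1 kips.
Design strength φR_n = 0.75 × 212.1 = 159 kips.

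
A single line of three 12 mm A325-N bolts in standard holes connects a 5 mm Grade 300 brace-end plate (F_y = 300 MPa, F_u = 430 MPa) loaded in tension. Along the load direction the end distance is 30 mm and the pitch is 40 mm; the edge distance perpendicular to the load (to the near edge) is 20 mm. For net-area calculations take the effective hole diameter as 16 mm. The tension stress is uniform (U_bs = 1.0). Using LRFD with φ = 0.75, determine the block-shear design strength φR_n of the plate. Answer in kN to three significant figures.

Shear plane L_v = 30 + 2·40 = 110 mm; A_gv = 110 × 5 = 550 mm².
A_nv = (110 − 2.5·16) × 5 = 350 mm².
A_nt = (20 − 0.5·16) × 5 = 60 mm².
0.6 F_u A_nv = 90.3 kN; 0.6 F_y A_gv = 99 kN → shear rupture governs the shear term.
R_n = 90.3 + 1.0 × 430 × 60 / 1000 = 116.1 kN.
Design strength φR_n = 0.75 × 116.1 = 87.1 kN.

87.1 kN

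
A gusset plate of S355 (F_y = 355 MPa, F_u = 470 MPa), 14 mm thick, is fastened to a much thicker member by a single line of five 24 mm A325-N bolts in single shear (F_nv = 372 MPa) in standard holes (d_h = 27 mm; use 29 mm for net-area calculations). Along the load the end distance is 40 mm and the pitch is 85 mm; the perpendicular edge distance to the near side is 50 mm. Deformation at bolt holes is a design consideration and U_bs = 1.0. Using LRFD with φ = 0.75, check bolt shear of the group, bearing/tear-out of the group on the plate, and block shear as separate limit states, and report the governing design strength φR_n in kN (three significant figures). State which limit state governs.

631 kN (bolt shear governs)

Bolt shear: A_b = π·24²/4 = 452.4 mm²; R_n = 372 × 452.4 × 5 × 1 / 1000 = 841.4 kN → 0.75 × 841.4 = 631 kN.
Bearing: edge l_c = 26.5, r_n = 209.2 kN; interior l_c = 58, r_n = 379 kN; R_n = 209.2 + 4·379 = 1725 kN → 1290 kN.
Block shear: A_gv = 5320, A_nv = 3493, A_nt = 497 mm²; R_n = min(0.6F_uA_nv, 0.6F_yA_gv) + U_bs·F_u·A_nt = 1219 kN → 914 kN.
Bolt shear governs: 631 kN.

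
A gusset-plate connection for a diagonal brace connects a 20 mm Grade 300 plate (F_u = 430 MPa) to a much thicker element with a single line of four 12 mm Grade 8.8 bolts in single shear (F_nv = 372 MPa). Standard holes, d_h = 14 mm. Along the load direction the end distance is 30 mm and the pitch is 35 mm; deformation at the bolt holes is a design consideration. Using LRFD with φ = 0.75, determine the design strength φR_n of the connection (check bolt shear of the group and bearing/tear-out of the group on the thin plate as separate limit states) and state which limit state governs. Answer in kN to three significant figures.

126 kN (bolt shear governs)

Bolt shear: A_b = π·12²/4 = 113.1 mm²; R_n = 372 × 113.1 × 4 × 1 / 1000 = 168.3 kN → 0.75 × 168.3 = 126 kN.
Bearing (1.2 l_c t F_u ≤ 2.4 d t F_u): upper limit = 2.4·12·20·430 / 1000 = 247.7 kN.
  Edge l_c = 30 − 14/2 = 23 → r_n = 237.4 kN; interior l_c = 35 − 14 = 21 → r_n = 216.7 kN.
  R_n,bearing = 1·237.4 + 3·216.7 = 887.5 kN → 0.75 × 887.5 = 666 kN.
Bolt shear governs: 126 kN.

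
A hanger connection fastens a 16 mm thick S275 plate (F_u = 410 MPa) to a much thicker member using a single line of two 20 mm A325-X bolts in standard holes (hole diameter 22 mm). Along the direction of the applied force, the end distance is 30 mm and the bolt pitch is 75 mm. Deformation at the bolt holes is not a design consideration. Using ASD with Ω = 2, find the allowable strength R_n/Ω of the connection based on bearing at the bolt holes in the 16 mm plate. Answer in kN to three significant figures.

Per bolt r_n = 1.5 l_c t F_u ≤ 3.0 d t F_u; upper limit = 3.0 × 20 × 16 × 410 / 1000 = 393.6 kN.
Edge bolt: l_c = 30 − 22/2 = 19 mm → 1.5 × 19 × 16 × 410 / 1000 = 187 → r_n = 187 kN.
Interior bolts: l_c = 75 − 22 = 53 mm → 1.5 × 53 × 16 × 410 / 1000 = 521.5 → r_n = 393.6 kN.
R_n = 1 × 187 + 1 × 393.6 = 580.6 kN.
Allowable strength R_n/Ω = 580.6 / 2 = 290 kN.

290 kN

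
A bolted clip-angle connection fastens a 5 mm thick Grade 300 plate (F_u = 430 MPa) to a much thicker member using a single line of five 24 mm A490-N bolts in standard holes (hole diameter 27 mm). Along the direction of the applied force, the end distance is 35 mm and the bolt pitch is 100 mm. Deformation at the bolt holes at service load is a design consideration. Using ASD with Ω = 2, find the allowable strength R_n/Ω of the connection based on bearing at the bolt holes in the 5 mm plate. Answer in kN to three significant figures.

Per bolt r_n = 1.2 l_c t F_u ≤ 2.4 d t F_u; upper limit = 2.4 × 24 × 5 × 430 / 1000 = 123.8 kN.
Edge bolt: l_c = 35 − 27/2 = 21.5 mm → 1.2 × 21.5 × 5 × 430 / 1000 = 55.47 → r_n = 55.47 kN.
Interior bolts: l_c = 100 − 27 = 73 mm → 1.2 × 73 × 5 × 430 / 1000 = 188.3 → r_n = 123.8 kN.
R_n = 1 × 55.47 + 4 × 123.8 = 550.8 kN.
Allowable strength R_n/Ω = 550.8 / 2 = 275 kN.

275 kN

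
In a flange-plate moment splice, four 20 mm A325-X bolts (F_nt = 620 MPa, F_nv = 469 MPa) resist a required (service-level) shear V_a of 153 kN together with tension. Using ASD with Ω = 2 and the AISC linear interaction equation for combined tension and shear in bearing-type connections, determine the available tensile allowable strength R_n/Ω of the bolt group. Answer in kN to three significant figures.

304 kN

A_b = π·20²/4 = 314.2 mm²; f_rv = 153 × 1000 / (4 × 314.2) = 121.8 MPa.
F'_nt = 1.3 F_nt − (Ω F_nt / F_nv) f_rv = 1.3·620 − (2·620/469)·121.8 = 484.1 MPa, capped at F_nt → F'_nt = 484.1 MPa.
R_n = F'_nt · A_b · n = 484.1 × 314.2 × 4 / 1000 = 608.3 kN.
Allowable strength R_n/Ω = 608.3 / 2 = 304 kN.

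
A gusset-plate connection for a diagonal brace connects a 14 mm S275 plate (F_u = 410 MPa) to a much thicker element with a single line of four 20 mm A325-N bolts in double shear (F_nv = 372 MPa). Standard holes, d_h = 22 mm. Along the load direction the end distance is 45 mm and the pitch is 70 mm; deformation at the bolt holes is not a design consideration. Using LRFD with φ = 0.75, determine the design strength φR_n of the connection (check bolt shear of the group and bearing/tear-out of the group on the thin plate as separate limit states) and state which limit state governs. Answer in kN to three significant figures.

701 kN (bolt shear governs)

Bolt shear: A_b = π·20²/4 = 314.2 mm²; R_n = 372 × 314.2 × 4 × 2 / 1000 = 934.9 kN → 0.75 × 934.9 = 701 kN.
Bearing (1.5 l_c t F_u ≤ 3.0 d t F_u): upper limit = 3.0·20·14·410 / 1000 = 344.4 kN.
  Edge l_c = 45 − 22/2 = 34 → r_n = 292.7 kN; interior l_c = 70 − 22 = 48 → r_n = 344.4 kN.
  R_n,bearing = 1·292.7 + 3·344.4 = 1326 kN → 0.75 × 1326 = 994 kN.
Bolt shear governs: 701 kN.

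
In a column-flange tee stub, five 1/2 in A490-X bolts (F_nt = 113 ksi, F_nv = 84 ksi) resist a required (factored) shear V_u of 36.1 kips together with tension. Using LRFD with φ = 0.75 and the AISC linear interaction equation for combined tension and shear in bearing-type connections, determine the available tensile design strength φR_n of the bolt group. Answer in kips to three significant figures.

59.6 kips

A_b = π·0.5²/4 = 0.1963 in²; f_rv = 36.1 / (5 × 0.1963) = 36.77 ksi.
F'_nt = 1.3 F_nt − (F_nt / φF_nv) f_rv = 1.3·113 − (113/(0.75·84))·36.77 = 80.95 ksi, capped at F_nt → F'_nt = 80.95 ksi.
R_n = F'_nt · A_b · n = 80.95 × 0.1963 × 5 = 79.47 kips.
Design strength φR_n = 0.75 × 79.47 = 59.6 kips.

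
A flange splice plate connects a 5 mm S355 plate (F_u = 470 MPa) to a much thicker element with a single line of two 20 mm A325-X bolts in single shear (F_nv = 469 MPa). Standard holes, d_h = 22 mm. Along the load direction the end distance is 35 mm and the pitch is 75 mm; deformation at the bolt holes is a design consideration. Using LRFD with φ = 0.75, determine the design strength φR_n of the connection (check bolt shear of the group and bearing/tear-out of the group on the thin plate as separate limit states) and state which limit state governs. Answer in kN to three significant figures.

135 kN (bearing governs)

Bolt shear: A_b = π·20²/4 = 314.2 mm²; R_n = 469 × 314.2 × 2 × 1 / 1000 = 294.7 kN → 0.75 × 294.7 = 221 kN.
Bearing (1.2 l_c t F_u ≤ 2.4 d t F_u): upper limit = 2.4·20·5·470 / 1000 = 112.8 kN.
  Edge l_c = 35 − 22/2 = 24 → r_n = 67.68 kN; interior l_c = 75 − 22 = 53 → r_n = 112.8 kN.
  R_n,bearing = 1·67.68 + 1·112.8 = 180.5 kN → 0.75 × 180.5 = 135 kN.
Bearing governs: 135 kN.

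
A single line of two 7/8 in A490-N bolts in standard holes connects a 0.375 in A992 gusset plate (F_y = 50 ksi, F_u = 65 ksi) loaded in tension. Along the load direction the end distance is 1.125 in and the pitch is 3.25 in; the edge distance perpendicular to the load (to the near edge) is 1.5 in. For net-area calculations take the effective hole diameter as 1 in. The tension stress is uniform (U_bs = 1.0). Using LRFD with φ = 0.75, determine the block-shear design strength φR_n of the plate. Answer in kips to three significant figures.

Shear plane L_v = 1.125 + 1·3.25 = 4.375 in; A_gv = 4.375 × 0.375 = 1.641 in².
A_nv = (4.375 − 1.5·1) × 0.375 = 1.078 in².
A_nt = (1.5 − 0.5·1) × 0.375 = 0.375 in².
0.6 F_u A_nv = 42.05 kips; 0.6 F_y A_gv = 49.22 kips → shear rupture governs the shear term.
R_n = 42.05 + 1.0 × 65 × 0.375 = 66.42 kips.
Design strength φR_n = 0.75 × 66.42 = 49.8 kips.

49.8 kips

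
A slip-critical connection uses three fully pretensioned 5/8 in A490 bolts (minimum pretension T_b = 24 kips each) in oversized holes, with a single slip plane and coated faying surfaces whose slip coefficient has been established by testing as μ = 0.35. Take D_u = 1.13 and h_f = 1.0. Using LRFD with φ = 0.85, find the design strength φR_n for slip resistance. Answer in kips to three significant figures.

24.2 kips

R_n = μ · D_u · h_f · T_b · n_s · n_b = 0.35 × 1.13 × 1.0 × 24 × 1 × 3 = 28.48 kips.
Design strength φR_n = 0.85 × 28.48 = 24.2 kips.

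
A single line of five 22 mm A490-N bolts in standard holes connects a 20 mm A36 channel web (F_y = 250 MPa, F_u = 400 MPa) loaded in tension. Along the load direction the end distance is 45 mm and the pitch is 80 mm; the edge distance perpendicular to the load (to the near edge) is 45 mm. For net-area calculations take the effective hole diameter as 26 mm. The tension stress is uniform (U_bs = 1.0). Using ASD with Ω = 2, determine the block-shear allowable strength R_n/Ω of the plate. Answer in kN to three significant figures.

Shear plane L_v = 45 + 4·80 = 365 mm; A_gv = 365 × 20 = 7300 mm².
A_nv = (365 − 4.5·26) × 20 = 4960 mm².
A_nt = (45 − 0.5·26) × 20 = 640 mm².
0.6 F_u A_nv = 1190 kN; 0.6 F_y A_gv = 1095 kN → shear yielding governs the shear term.
R_n = 1095 + 1.0 × 400 × 640 / 1000 = 1351 kN.
Allowable strength R_n/Ω = 1351 / 2 = 676 kN.

676 kN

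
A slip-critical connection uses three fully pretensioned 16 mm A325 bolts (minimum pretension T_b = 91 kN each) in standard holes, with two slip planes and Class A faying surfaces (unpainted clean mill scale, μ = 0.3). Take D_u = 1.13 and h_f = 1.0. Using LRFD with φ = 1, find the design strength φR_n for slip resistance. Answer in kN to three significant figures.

185 kN

R_n = μ · D_u · h_f · T_b · n_s · n_b = 0.3 × 1.13 × 1.0 × 91 × 2 × 3 = 185.1 kN.
Design strength φR_n = 1 × 185.1 = 185 kN.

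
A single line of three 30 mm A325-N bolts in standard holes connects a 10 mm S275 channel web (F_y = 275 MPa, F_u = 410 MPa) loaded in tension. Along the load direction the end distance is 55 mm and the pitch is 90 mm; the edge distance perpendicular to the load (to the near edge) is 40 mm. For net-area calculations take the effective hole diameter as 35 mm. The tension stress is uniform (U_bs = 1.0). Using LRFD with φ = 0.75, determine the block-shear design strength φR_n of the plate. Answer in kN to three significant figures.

Shear plane L_v = 55 + 2·90 = 235 mm; A_gv = 235 × 10 = 2350 mm².
A_nv = (235 − 2.5·35) × 10 = 1475 mm².
A_nt = (40 − 0.5·35) × 10 = 225 mm².
0.6 F_u A_nv = 362.9 kN; 0.6 F_y A_gv = 387.8 kN → shear rupture governs the shear term.
R_n = 362.9 + 1.0 × 410 × 225 / 1000 = 455.1 kN.
Design strength φR_n = 0.75 × 455.1 = 341 kN.

341 kN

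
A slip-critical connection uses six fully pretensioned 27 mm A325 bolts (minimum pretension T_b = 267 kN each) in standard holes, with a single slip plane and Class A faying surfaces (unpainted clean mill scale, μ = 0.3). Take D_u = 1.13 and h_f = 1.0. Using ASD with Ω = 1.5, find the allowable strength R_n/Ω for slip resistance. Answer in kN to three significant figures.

362 kN

R_n = μ · D_u · h_f · T_b · n_s · n_b = 0.3 × 1.13 × 1.0 × 267 × 1 × 6 = 543.1 kN.
Allowable strength R_n/Ω = 543.1 / 1.5 = 362 kN.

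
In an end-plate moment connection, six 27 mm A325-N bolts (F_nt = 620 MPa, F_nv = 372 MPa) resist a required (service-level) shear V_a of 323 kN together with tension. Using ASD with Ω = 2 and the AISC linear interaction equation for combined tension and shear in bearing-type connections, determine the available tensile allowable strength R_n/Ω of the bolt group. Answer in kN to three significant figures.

A_b = π·27²/4 = 572.6 mm²; f_rv = 323 × 1000 / (6 × 572.6) = 94.02 MPa.
F'_nt = 1.3 F_nt − (Ω F_nt / F_nv) f_rv = 1.3·620 − (2·620/372)·94.02 = 492.6 MPa, capped at F_nt → F'_nt = 492.6 MPa.
R_n = F'_nt · A_b · n = 492.6 × 572.6 × 6 / 1000 = 1692 kN.
Allowable strength R_n/Ω = 1692 / 2 = 846 kN.

846 kN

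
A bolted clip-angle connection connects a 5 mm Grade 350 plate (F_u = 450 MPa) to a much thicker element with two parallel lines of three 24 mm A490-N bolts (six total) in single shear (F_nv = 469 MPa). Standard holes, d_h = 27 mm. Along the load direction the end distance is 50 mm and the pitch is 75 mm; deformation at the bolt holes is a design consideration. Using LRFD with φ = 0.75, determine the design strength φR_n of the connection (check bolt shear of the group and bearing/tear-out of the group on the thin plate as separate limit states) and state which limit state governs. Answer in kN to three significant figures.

537 kN (bearing governs)

Bolt shear: A_b = π·24²/4 = 452.4 mm²; R_n = 469 × 452.4 × 6 × 1 / 1000 = 1273 kN → 0.75 × 1273 = 955 kN.
Bearing (1.2 l_c t F_u ≤ 2.4 d t F_u): upper limit = 2.4·24·5·450 / 1000 = 129.6 kN.
  Edge l_c = 50 − 27/2 = 36.5 → r_n = 98.55 kN; interior l_c = 75 − 27 = 48 → r_n = 129.6 kN.
  R_n,bearing = 2·98.55 + 4·129.6 = 715.5 kN → 0.75 × 715.5 = 537 kN.
Bearing governs: 537 kN.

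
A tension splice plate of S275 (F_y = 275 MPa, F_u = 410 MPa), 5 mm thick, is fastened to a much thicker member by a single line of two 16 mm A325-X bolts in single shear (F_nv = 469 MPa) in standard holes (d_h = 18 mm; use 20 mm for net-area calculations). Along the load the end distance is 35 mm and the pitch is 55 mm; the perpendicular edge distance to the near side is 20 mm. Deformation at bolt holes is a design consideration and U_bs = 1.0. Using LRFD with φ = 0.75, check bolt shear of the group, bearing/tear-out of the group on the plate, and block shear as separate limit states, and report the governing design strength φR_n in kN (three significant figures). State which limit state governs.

70.7 kN (block shear governs)

Bolt shear: A_b = π·16²/4 = 201.1 mm²; R_n = 469 × 201.1 × 2 × 1 / 1000 = 188.6 kN → 0.75 × 188.6 = 141 kN.
Bearing: edge l_c = 26, r_n = 63.96 kN; interior l_c = 37, r_n = 78.72 kN; R_n = 63.96 + 1·78.72 = 142.7 kN → 107 kN.
Block shear: A_gv = 450, A_nv = 300, A_nt = 50 mm²; R_n = min(0.6F_uA_nv, 0.6F_yA_gv) + U_bs·F_u·A_nt = 94.3 kN → 70.7 kN.
Block shear governs: 70.7 kN.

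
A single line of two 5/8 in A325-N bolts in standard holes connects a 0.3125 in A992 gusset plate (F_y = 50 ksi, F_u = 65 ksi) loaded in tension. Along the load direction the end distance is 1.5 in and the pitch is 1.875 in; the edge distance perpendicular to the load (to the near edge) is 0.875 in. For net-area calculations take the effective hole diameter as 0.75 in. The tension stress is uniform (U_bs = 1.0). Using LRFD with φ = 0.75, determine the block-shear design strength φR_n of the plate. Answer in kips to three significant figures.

Shear plane L_v = 1.5 + 1·1.875 = 3.375 in; A_gv = 3.375 × 0.3125 = 1.055 in².
A_nv = (3.375 − 1.5·0.75) × 0.3125 = 0.7031 in².
A_nt = (0.875 − 0.5·0.75) × 0.3125 = 0.1562 in².
0.6 F_u A_nv = 27.42 kips; 0.6 F_y A_gv = 31.64 kips → shear rupture governs the shear term.
R_n = 27.42 + 1.0 × 65 × 0.1562 = 37.58 kips.
Design strength φR_n = 0.75 × 37.58 = 28.2 kips.

28.2 kips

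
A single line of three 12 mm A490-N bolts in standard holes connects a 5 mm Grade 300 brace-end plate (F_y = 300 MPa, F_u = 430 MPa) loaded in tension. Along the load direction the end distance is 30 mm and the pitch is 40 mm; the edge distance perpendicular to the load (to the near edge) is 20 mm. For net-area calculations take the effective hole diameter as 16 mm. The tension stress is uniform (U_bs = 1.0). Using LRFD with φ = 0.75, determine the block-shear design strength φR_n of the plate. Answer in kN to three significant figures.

Shear plane L_v = 30 + 2·40 = 110 mm; A_gv = 110 × 5 = 550 mm².
A_nv = (110 − 2.5·16) × 5 = 350 mm².
A_nt = (20 − 0.5·16) × 5 = 60 mm².
0.6 F_u A_nv = 90.3 kN; 0.6 F_y A_gv = 99 kN → shear rupture governs the shear term.
R_n = 90.3 + 1.0 × 430 × 60 / 1000 = 116.1 kN.
Design strength φR_n = 0.75 × 116.1 = 87.1 kN.

87.1 kN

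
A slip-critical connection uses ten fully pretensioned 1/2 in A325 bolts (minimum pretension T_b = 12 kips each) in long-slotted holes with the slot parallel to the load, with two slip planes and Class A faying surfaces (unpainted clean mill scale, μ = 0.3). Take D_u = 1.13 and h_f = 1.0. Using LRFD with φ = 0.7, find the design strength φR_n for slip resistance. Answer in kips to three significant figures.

R_n = μ · D_u · h_f · T_b · n_s · n_b = 0.3 × 1.13 × 1.0 × 12 × 2 × 10 = 81.36 kips.
Design strength φR_n = 0.7 × 81.36 = 57 kips.

57 kips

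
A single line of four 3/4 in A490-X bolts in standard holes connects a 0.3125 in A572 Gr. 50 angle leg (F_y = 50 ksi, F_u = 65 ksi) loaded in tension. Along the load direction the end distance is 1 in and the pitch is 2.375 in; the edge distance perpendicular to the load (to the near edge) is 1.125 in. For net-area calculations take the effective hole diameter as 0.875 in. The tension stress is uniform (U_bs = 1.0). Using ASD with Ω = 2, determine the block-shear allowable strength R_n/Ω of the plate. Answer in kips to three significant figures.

37.8 kips

Shear plane L_v = 1 + 3·2.375 = 8.125 in; A_gv = 8.125 × 0.3125 = 2.539 in².
A_nv = (8.125 − 3.5·0.875) × 0.3125 = 1.582 in².
A_nt = (1.125 − 0.5·0.875) × 0.3125 = 0.2148 in².
0.6 F_u A_nv = 61.7 kips; 0.6 F_y A_gv = 76.17 kips → shear rupture governs the shear term.
R_n = 61.7 + 1.0 × 65 × 0.2148 = 75.66 kips.
Allowable strength R_n/Ω = 75.66 / 2 = 37.8 kips.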